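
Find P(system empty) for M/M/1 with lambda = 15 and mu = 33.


P0 = 1 - rho = 1 - 15/33 = 0.5455

0.5455


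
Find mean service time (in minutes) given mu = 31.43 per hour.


Mean service time = 60/mu = 60/31.43 = 1.91 minutes

1.91 minutes


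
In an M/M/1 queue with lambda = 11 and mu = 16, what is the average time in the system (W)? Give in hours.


W = 1/(mu - lambda) = 1/(16 - 11) = 0.2 hours

0.2 hours


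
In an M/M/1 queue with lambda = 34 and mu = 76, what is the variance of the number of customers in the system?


rho = 34/76; Var(N) = rho/(1-rho)^2 = 1.46

1.46


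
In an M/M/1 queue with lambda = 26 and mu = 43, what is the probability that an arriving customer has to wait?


P(wait) = rho = lambda/mu = 26/43 = 0.6047

0.6047


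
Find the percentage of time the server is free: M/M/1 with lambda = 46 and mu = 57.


Idle fraction = (1 - rho) * 100 = (1 - 46/57) * 100 = 19.3%

19.3%


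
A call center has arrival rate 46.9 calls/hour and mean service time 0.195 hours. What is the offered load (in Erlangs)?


Offered load a = lambda * E[S] = 46.9 * 0.195 = 9.15 Erlangs

9.15 Erlangs


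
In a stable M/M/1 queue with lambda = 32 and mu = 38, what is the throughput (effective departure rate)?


For a stable queue (lambda < mu), throughput = lambda = 32 per hour

32 per hour


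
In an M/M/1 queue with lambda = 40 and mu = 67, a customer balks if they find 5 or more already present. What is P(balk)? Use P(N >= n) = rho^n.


P(N >= 5) = rho^5 = (40/67)^5 = 0.0758

0.0758


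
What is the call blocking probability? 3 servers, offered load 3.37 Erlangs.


B(N,A) = (A^N/N!) / sum(A^k/k!, k=0..N) with N=3, A=3.37 = 0.3883

0.3883


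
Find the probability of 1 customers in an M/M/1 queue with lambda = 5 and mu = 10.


rho = 5/10; P(n) = (1-rho)*rho^n = (1-5/10)*(5/10)^1 = 0.25

0.25


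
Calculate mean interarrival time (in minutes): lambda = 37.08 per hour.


Mean interarrival time = 60/lambda = 60/37.08 = 1.62 minutes

1.62 minutes


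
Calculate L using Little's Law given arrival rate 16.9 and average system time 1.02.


L = lambda * W = 16.9 * 1.02 = 17.24

17.24


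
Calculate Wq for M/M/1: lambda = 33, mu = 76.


rho = 33/76; Wq = rho/(mu - lambda) = 0.0101 hours

0.0101 hours


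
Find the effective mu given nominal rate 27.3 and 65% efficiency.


Effective rate = mu * efficiency = 27.3 * 0.65 = 17.75 per hour

17.75 per hour


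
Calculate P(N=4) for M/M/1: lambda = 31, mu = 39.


rho = 31/39; P(n) = (1-rho)*rho^n = (1-31/39)*(31/39)^4 = 0.0819

0.0819


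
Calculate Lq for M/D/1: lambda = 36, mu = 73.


M/D/1: Lq = rho^2 / (2*(1-rho)) where rho = 36/73; Lq = 0.24

0.24


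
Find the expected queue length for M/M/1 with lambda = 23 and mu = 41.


rho = 23/41; Lq = rho^2/(1-rho) = 0.72

0.72


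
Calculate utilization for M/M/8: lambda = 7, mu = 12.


rho = lambda/(c*mu) = 7/(8*12) = 0.0729

0.0729


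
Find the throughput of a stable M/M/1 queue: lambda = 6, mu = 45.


For a stable queue (lambda < mu), throughput = lambda = 6 per hour

6 per hour


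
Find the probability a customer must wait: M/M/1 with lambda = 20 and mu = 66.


P(wait) = rho = lambda/mu = 20/66 = 0.303

0.303


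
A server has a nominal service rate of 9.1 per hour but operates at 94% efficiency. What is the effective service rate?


Effective rate = mu * efficiency = 9.1 * 0.94 = 8.55 per hour

8.55 per hour


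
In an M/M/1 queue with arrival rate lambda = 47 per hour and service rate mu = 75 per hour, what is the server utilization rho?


rho = lambda/mu = 47/75 = 0.6267

0.6267


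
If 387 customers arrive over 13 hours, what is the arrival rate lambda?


lambda = total arrivals / time = 387 / 13 = 29.77 per hour

29.77 per hour


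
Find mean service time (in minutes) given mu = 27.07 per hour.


Mean service time = 60/mu = 60/27.07 = 2.22 minutes

2.22 minutes


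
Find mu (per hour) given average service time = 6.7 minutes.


mu = 60 / avg_service_time = 60 / 6.7 = 8.96 per hour

8.96 per hour


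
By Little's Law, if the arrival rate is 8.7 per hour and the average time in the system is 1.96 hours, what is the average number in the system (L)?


L = lambda * W = 8.7 * 1.96 = 17.05

17.05


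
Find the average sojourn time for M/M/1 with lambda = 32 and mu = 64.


W = 1/(mu - lambda) = 1/(64 - 32) = 0.0313 hours

0.0313 hours


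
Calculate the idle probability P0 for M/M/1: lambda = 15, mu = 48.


P0 = 1 - rho = 1 - 15/48 = 0.6875

0.6875


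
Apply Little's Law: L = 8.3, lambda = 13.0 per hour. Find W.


W = L / lambda = 8.3 / 13.0 = 0.6385 hours

0.6385 hours


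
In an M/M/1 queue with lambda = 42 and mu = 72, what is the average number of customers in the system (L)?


rho = 42/72; L = rho/(1-rho) = 1.4

1.4


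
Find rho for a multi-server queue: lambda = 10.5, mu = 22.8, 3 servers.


rho = lambda / (c * mu) = 10.5 / (3 * 22.8) = 0.1535

0.1535


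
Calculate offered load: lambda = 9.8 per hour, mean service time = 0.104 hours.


Offered load a = lambda * E[S] = 9.8 * 0.104 = 1.02 Erlangs

1.02 Erlangs


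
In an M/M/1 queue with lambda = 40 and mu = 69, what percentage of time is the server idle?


Idle fraction = (1 - rho) * 100 = (1 - 40/69) * 100 = 42.0%

42.0%


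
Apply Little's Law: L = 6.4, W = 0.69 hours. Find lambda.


lambda = L / W = 6.4 / 0.69 = 9.28 per hour

9.28 per hour


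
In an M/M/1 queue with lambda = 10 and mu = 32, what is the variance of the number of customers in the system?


rho = 10/32; Var(N) = rho/(1-rho)^2 = 0.66

0.66


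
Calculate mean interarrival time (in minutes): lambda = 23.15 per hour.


Mean interarrival time = 60/lambda = 60/23.15 = 2.59 minutes

2.59 minutes


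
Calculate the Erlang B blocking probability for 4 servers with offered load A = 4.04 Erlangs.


B(N,A) = (A^N/N!) / sum(A^k/k!, k=0..N) with N=4, A=4.04 = 0.3145

0.3145


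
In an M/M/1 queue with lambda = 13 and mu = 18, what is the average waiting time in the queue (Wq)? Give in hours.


rho = 13/18; Wq = rho/(mu - lambda) = 0.1444 hours

0.1444 hours


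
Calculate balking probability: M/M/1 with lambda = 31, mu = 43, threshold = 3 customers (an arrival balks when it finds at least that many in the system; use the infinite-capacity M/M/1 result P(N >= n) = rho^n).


P(N >= 3) = rho^3 = (31/43)^3 = 0.3747

0.3747


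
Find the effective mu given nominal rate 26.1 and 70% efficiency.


Effective rate = mu * efficiency = 26.1 * 0.7 = 18.27 per hour

18.27 per hour


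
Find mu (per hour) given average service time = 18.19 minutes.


mu = 60 / avg_service_time = 60 / 18.19 = 3.3 per hour

3.3 per hour


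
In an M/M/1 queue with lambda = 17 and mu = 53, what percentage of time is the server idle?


Idle fraction = (1 - rho) * 100 = (1 - 17/53) * 100 = 67.9%

67.9%


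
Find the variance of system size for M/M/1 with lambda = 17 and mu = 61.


rho = 17/61; Var(N) = rho/(1-rho)^2 = 0.54

0.54


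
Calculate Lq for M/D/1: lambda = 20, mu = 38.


M/D/1: Lq = rho^2 / (2*(1-rho)) where rho = 20/38; Lq = 0.29

0.29


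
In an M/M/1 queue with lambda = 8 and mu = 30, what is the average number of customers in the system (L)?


rho = 8/30; L = rho/(1-rho) = 0.36

0.36


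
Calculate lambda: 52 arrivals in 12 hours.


lambda = total arrivals / time = 52 / 12 = 4.33 per hour

4.33 per hour


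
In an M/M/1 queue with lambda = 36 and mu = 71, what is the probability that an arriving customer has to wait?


P(wait) = rho = lambda/mu = 36/71 = 0.507

0.507


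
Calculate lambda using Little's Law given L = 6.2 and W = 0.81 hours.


lambda = L / W = 6.2 / 0.81 = 7.65 per hour

7.65 per hour


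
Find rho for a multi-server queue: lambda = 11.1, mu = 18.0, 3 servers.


rho = lambda / (c * mu) = 11.1 / (3 * 18.0) = 0.2056

0.2056


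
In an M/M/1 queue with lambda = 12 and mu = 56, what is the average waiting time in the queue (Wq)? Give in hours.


rho = 12/56; Wq = rho/(mu - lambda) = 0.0049 hours

0.0049 hours


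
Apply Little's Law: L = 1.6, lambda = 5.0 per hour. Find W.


W = L / lambda = 1.6 / 5.0 = 0.32 hours

0.32 hours


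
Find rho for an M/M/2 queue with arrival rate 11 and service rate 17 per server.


rho = lambda/(c*mu) = 11/(2*17) = 0.3235

0.3235


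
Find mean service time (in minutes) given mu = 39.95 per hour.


Mean service time = 60/mu = 60/39.95 = 1.5 minutes

1.5 minutes


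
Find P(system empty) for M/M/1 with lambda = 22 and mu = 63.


P0 = 1 - rho = 1 - 22/63 = 0.6508

0.6508


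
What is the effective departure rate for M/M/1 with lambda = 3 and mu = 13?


For a stable queue (lambda < mu), throughput = lambda = 3 per hour

3 per hour


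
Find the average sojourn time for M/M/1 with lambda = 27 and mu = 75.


W = 1/(mu - lambda) = 1/(75 - 27) = 0.0208 hours

0.0208 hours


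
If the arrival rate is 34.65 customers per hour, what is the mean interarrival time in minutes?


Mean interarrival time = 60/lambda = 60/34.65 = 1.73 minutes

1.73 minutes


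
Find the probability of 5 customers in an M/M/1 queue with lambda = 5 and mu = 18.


rho = 5/18; P(n) = (1-rho)*rho^n = (1-5/18)*(5/18)^5 = 0.0012

0.0012


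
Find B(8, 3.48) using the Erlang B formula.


B(N,A) = (A^N/N!) / sum(A^k/k!, k=0..N) with N=8, A=3.48 = 0.0166

0.0166


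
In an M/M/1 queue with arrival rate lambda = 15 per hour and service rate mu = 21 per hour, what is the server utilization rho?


rho = lambda/mu = 15/21 = 0.7143

0.7143


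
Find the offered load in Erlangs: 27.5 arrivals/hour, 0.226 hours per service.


Offered load a = lambda * E[S] = 27.5 * 0.226 = 6.22 Erlangs

6.22 Erlangs


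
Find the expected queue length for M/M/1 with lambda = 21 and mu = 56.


rho = 21/56; Lq = rho^2/(1-rho) = 0.23

0.23


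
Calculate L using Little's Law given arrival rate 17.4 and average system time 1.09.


L = lambda * W = 17.4 * 1.09 = 18.97

18.97


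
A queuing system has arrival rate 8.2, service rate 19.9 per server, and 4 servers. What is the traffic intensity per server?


rho = lambda / (c * mu) = 8.2 / (4 * 19.9) = 0.103

0.103


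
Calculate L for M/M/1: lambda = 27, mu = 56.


rho = 27/56; L = rho/(1-rho) = 0.93

0.93


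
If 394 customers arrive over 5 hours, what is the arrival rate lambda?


lambda = total arrivals / time = 394 / 5 = 78.8 per hour

78.8 per hour


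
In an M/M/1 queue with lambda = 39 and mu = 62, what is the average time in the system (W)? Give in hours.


W = 1/(mu - lambda) = 1/(62 - 39) = 0.0435 hours

0.0435 hours


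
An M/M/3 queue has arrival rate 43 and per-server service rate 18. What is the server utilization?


rho = lambda/(c*mu) = 43/(3*18) = 0.7963

0.7963


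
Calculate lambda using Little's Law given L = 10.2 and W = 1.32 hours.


lambda = L / W = 10.2 / 1.32 = 7.73 per hour

7.73 per hour


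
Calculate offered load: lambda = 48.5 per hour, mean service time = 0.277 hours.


Offered load a = lambda * E[S] = 48.5 * 0.277 = 13.43 Erlangs

13.43 Erlangs


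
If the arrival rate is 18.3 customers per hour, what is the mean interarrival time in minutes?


Mean interarrival time = 60/lambda = 60/18.3 = 3.28 minutes

3.28 minutes


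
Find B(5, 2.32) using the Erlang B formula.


B(N,A) = (A^N/N!) / sum(A^k/k!, k=0..N) with N=5, A=2.32 = 0.0568

0.0568


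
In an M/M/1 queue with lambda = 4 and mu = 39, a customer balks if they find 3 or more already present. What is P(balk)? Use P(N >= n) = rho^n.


P(N >= 3) = rho^3 = (4/39)^3 = 0.0011

0.0011


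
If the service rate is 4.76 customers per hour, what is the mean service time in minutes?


Mean service time = 60/mu = 60/4.76 = 12.61 minutes

12.61 minutes


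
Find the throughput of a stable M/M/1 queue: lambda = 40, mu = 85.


For a stable queue (lambda < mu), throughput = lambda = 40 per hour

40 per hour


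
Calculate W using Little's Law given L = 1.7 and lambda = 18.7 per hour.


W = L / lambda = 1.7 / 18.7 = 0.0909 hours

0.0909 hours


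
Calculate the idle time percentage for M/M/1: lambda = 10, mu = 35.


Idle fraction = (1 - rho) * 100 = (1 - 10/35) * 100 = 71.4%

71.4%


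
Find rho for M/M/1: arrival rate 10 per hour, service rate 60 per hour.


rho = lambda/mu = 10/60 = 0.1667

0.1667


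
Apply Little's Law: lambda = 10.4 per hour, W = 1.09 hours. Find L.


L = lambda * W = 10.4 * 1.09 = 11.34

11.34


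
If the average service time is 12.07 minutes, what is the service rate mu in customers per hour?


mu = 60 / avg_service_time = 60 / 12.07 = 4.97 per hour

4.97 per hour


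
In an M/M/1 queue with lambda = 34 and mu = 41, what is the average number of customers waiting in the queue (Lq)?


rho = 34/41; Lq = rho^2/(1-rho) = 4.03

4.03


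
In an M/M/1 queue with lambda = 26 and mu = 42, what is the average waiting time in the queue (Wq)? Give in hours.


rho = 26/42; Wq = rho/(mu - lambda) = 0.0387 hours

0.0387 hours


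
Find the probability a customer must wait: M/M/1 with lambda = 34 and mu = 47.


P(wait) = rho = lambda/mu = 34/47 = 0.7234

0.7234


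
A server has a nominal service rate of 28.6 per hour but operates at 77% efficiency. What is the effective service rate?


Effective rate = mu * efficiency = 28.6 * 0.77 = 22.02 per hour

22.02 per hour


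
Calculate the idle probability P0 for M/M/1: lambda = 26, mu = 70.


P0 = 1 - rho = 1 - 26/70 = 0.6286

0.6286


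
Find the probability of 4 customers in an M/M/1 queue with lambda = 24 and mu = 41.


rho = 24/41; P(n) = (1-rho)*rho^n = (1-24/41)*(24/41)^4 = 0.0487

0.0487


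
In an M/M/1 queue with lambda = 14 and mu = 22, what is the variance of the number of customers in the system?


rho = 14/22; Var(N) = rho/(1-rho)^2 = 4.81

4.81


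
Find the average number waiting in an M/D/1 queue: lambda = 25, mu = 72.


M/D/1: Lq = rho^2 / (2*(1-rho)) where rho = 25/72; Lq = 0.09

0.09


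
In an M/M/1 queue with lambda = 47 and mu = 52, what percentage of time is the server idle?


Idle fraction = (1 - rho) * 100 = (1 - 47/52) * 100 = 9.6%

9.6%


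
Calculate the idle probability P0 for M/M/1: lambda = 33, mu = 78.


P0 = 1 - rho = 1 - 33/78 = 0.5769

0.5769


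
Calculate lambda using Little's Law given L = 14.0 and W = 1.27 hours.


lambda = L / W = 14.0 / 1.27 = 11.02 per hour

11.02 per hour


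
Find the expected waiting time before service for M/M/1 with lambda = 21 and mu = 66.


rho = 21/66; Wq = rho/(mu - lambda) = 0.0071 hours

0.0071 hours


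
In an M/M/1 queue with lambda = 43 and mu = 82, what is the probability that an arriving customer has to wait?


P(wait) = rho = lambda/mu = 43/82 = 0.5244

0.5244


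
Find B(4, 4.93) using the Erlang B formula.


B(N,A) = (A^N/N!) / sum(A^k/k!, k=0..N) with N=4, A=4.93 = 0.3928

0.3928


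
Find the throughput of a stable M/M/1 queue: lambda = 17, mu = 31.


For a stable queue (lambda < mu), throughput = lambda = 17 per hour

17 per hour


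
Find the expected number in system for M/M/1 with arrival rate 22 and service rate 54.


rho = 22/54; L = rho/(1-rho) = 0.69

0.69


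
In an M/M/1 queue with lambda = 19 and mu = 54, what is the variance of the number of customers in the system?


rho = 19/54; Var(N) = rho/(1-rho)^2 = 0.84

0.84


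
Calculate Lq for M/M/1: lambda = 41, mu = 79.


rho = 41/79; Lq = rho^2/(1-rho) = 0.56

0.56


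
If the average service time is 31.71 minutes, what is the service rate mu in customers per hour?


mu = 60 / avg_service_time = 60 / 31.71 = 1.89 per hour

1.89 per hour


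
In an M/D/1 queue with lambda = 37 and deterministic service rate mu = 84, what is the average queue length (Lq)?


M/D/1: Lq = rho^2 / (2*(1-rho)) where rho = 37/84; Lq = 0.17

0.17


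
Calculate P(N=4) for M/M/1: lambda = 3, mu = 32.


rho = 3/32; P(n) = (1-rho)*rho^n = (1-3/32)*(3/32)^4 = 0.0001

0.0001


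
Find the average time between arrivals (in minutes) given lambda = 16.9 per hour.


Mean interarrival time = 60/lambda = 60/16.9 = 3.55 minutes

3.55 minutes


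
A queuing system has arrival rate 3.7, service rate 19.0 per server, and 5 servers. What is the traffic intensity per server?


rho = lambda / (c * mu) = 3.7 / (5 * 19.0) = 0.0389

0.0389


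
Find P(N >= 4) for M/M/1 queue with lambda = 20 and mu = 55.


P(N >= 4) = rho^4 = (20/55)^4 = 0.0175

0.0175


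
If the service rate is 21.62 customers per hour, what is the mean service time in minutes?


Mean service time = 60/mu = 60/21.62 = 2.78 minutes

2.78 minutes


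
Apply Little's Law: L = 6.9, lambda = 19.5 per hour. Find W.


W = L / lambda = 6.9 / 19.5 = 0.3538 hours

0.3538 hours


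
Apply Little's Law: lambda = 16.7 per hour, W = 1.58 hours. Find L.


L = lambda * W = 16.7 * 1.58 = 26.39

26.39


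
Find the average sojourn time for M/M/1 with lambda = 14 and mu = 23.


W = 1/(mu - lambda) = 1/(23 - 14) = 0.1111 hours

0.1111 hours


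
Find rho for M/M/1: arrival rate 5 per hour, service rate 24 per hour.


rho = lambda/mu = 5/24 = 0.2083

0.2083


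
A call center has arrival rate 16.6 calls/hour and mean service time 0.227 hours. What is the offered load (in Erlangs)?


Offered load a = lambda * E[S] = 16.6 * 0.227 = 3.77 Erlangs

3.77 Erlangs


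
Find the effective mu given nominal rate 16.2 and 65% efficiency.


Effective rate = mu * efficiency = 16.2 * 0.65 = 10.53 per hour

10.53 per hour


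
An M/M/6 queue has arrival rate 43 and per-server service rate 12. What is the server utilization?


rho = lambda/(c*mu) = 43/(6*12) = 0.5972

0.5972


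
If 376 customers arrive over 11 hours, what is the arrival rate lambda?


lambda = total arrivals / time = 376 / 11 = 34.18 per hour

34.18 per hour


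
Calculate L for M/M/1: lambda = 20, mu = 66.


rho = 20/66; L = rho/(1-rho) = 0.43

0.43


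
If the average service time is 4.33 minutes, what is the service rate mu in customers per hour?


mu = 60 / avg_service_time = 60 / 4.33 = 13.86 per hour

13.86 per hour


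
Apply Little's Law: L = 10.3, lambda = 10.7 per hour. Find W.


W = L / lambda = 10.3 / 10.7 = 0.9626 hours

0.9626 hours


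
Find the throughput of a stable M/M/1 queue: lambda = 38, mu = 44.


For a stable queue (lambda < mu), throughput = lambda = 38 per hour

38 per hour


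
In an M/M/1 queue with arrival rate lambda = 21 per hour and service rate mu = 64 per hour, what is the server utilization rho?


rho = lambda/mu = 21/64 = 0.3281

0.3281


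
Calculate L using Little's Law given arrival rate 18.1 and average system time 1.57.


L = lambda * W = 18.1 * 1.57 = 28.42

28.42


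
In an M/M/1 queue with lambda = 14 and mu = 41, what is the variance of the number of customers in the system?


rho = 14/41; Var(N) = rho/(1-rho)^2 = 0.79

0.79


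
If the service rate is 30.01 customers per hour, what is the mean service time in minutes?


Mean service time = 60/mu = 60/30.01 = 2.0 minutes

2.0 minutes


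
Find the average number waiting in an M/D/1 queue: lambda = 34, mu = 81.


M/D/1: Lq = rho^2 / (2*(1-rho)) where rho = 34/81; Lq = 0.15

0.15


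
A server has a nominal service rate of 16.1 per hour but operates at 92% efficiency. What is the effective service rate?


Effective rate = mu * efficiency = 16.1 * 0.92 = 14.81 per hour

14.81 per hour


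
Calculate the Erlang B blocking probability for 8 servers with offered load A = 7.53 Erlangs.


B(N,A) = (A^N/N!) / sum(A^k/k!, k=0..N) with N=8, A=7.53 = 0.2092

0.2092


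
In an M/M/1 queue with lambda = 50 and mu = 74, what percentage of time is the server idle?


Idle fraction = (1 - rho) * 100 = (1 - 50/74) * 100 = 32.4%

32.4%


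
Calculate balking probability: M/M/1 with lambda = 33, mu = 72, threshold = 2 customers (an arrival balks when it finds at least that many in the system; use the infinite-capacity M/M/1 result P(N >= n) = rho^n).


P(N >= 2) = rho^2 = (33/72)^2 = 0.2101

0.2101


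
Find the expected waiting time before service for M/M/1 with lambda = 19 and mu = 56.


rho = 19/56; Wq = rho/(mu - lambda) = 0.0092 hours

0.0092 hours


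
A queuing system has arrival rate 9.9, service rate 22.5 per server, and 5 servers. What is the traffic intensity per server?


rho = lambda / (c * mu) = 9.9 / (5 * 22.5) = 0.088

0.088


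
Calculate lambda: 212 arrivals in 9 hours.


lambda = total arrivals / time = 212 / 9 = 23.56 per hour

23.56 per hour


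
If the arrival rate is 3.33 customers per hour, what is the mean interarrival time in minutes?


Mean interarrival time = 60/lambda = 60/3.33 = 18.02 minutes

18.02 minutes


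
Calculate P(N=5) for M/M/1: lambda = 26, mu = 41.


rho = 26/41; P(n) = (1-rho)*rho^n = (1-26/41)*(26/41)^5 = 0.0375

0.0375


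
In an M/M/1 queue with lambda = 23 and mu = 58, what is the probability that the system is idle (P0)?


P0 = 1 - rho = 1 - 23/58 = 0.6034

0.6034


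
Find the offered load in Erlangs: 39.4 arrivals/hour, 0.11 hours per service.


Offered load a = lambda * E[S] = 39.4 * 0.11 = 4.33 Erlangs

4.33 Erlangs


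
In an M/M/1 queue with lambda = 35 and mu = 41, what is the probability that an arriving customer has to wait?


P(wait) = rho = lambda/mu = 35/41 = 0.8537

0.8537


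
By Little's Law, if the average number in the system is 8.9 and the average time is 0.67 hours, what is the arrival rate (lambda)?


lambda = L / W = 8.9 / 0.67 = 13.28 per hour

13.28 per hour


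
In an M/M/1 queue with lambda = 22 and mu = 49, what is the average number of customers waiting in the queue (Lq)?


rho = 22/49; Lq = rho^2/(1-rho) = 0.37

0.37


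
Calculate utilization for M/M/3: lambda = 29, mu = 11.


rho = lambda/(c*mu) = 29/(3*11) = 0.8788

0.8788


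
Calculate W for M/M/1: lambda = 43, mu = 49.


W = 1/(mu - lambda) = 1/(49 - 43) = 0.1667 hours

0.1667 hours


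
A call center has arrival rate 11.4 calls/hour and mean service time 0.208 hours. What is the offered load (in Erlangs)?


Offered load a = lambda * E[S] = 11.4 * 0.208 = 2.37 Erlangs

2.37 Erlangs


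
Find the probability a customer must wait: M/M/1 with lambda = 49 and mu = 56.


P(wait) = rho = lambda/mu = 49/56 = 0.875

0.875


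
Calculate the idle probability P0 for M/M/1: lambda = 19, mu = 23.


P0 = 1 - rho = 1 - 19/23 = 0.1739

0.1739


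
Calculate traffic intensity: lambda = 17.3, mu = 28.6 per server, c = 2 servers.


rho = lambda / (c * mu) = 17.3 / (2 * 28.6) = 0.3024

0.3024


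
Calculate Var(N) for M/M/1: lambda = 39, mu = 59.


rho = 39/59; Var(N) = rho/(1-rho)^2 = 5.75

5.75


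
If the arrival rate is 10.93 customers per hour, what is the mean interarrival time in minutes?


Mean interarrival time = 60/lambda = 60/10.93 = 5.49 minutes

5.49 minutes


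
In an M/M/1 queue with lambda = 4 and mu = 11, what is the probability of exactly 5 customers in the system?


rho = 4/11; P(n) = (1-rho)*rho^n = (1-4/11)*(4/11)^5 = 0.004

0.004


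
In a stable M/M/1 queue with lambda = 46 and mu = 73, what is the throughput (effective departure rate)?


For a stable queue (lambda < mu), throughput = lambda = 46 per hour

46 per hour


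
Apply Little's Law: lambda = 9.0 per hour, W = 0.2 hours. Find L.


L = lambda * W = 9.0 * 0.2 = 1.8

1.8


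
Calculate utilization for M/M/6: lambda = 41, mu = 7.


rho = lambda/(c*mu) = 41/(6*7) = 0.9762

0.9762


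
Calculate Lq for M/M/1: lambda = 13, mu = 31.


rho = 13/31; Lq = rho^2/(1-rho) = 0.3

0.3


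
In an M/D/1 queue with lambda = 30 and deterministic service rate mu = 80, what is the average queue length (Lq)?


M/D/1: Lq = rho^2 / (2*(1-rho)) where rho = 30/80; Lq = 0.11

0.11


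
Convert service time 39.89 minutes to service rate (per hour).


mu = 60 / avg_service_time = 60 / 39.89 = 1.5 per hour

1.5 per hour


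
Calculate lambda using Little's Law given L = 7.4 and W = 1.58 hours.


lambda = L / W = 7.4 / 1.58 = 4.68 per hour

4.68 per hour


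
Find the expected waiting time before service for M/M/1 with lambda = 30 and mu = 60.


rho = 30/60; Wq = rho/(mu - lambda) = 0.0167 hours

0.0167 hours


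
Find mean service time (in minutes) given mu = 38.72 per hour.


Mean service time = 60/mu = 60/38.72 = 1.55 minutes

1.55 minutes


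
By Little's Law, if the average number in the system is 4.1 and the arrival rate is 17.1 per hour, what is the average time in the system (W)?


W = L / lambda = 4.1 / 17.1 = 0.2398 hours

0.2398 hours


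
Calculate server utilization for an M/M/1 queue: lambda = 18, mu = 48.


rho = lambda/mu = 18/48 = 0.375

0.375


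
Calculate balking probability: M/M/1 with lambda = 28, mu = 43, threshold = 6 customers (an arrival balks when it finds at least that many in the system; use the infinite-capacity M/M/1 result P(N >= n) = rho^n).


P(N >= 6) = rho^6 = (28/43)^6 = 0.0762

0.0762


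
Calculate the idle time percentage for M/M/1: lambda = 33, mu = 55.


Idle fraction = (1 - rho) * 100 = (1 - 33/55) * 100 = 40.0%

40.0%


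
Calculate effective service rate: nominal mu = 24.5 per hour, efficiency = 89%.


Effective rate = mu * efficiency = 24.5 * 0.89 = 21.81 per hour

21.81 per hour


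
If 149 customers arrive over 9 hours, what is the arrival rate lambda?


lambda = total arrivals / time = 149 / 9 = 16.56 per hour

16.56 per hour


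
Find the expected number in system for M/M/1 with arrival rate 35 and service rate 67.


rho = 35/67; L = rho/(1-rho) = 1.09

1.09


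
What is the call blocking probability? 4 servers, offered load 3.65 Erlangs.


B(N,A) = (A^N/N!) / sum(A^k/k!, k=0..N) with N=4, A=3.65 = 0.2758

0.2758


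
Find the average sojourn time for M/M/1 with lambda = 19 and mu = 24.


W = 1/(mu - lambda) = 1/(24 - 19) = 0.2 hours

0.2 hours


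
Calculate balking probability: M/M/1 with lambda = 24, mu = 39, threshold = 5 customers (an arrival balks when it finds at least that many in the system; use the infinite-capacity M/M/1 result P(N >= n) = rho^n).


P(N >= 5) = rho^5 = (24/39)^5 = 0.0883

0.0883


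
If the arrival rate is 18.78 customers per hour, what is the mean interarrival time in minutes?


Mean interarrival time = 60/lambda = 60/18.78 = 3.19 minutes

3.19 minutes


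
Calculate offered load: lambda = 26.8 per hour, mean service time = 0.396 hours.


Offered load a = lambda * E[S] = 26.8 * 0.396 = 10.61 Erlangs

10.61 Erlangs


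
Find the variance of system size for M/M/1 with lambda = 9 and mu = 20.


rho = 9/20; Var(N) = rho/(1-rho)^2 = 1.49

1.49


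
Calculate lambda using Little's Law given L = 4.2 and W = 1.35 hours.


lambda = L / W = 4.2 / 1.35 = 3.11 per hour

3.11 per hour


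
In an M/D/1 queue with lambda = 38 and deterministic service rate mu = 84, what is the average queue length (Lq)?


M/D/1: Lq = rho^2 / (2*(1-rho)) where rho = 38/84; Lq = 0.19

0.19


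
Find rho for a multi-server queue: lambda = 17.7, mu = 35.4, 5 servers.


rho = lambda / (c * mu) = 17.7 / (5 * 35.4) = 0.1

0.1


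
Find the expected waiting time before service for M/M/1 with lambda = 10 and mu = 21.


rho = 10/21; Wq = rho/(mu - lambda) = 0.0433 hours

0.0433 hours


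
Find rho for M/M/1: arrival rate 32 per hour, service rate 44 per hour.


rho = lambda/mu = 32/44 = 0.7273

0.7273


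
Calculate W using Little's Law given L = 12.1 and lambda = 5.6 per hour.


W = L / lambda = 12.1 / 5.6 = 2.1607 hours

2.1607 hours


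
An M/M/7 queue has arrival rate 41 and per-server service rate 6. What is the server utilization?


rho = lambda/(c*mu) = 41/(7*6) = 0.9762

0.9762


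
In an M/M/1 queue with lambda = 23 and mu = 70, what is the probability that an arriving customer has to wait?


P(wait) = rho = lambda/mu = 23/70 = 0.3286

0.3286


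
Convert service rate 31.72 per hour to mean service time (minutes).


Mean service time = 60/mu = 60/31.72 = 1.89 minutes

1.89 minutes


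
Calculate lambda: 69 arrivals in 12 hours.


lambda = total arrivals / time = 69 / 12 = 5.75 per hour

5.75 per hour


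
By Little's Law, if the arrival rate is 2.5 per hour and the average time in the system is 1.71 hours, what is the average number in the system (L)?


L = lambda * W = 2.5 * 1.71 = 4.28

4.28


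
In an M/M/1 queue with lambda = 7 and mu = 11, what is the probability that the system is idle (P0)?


P0 = 1 - rho = 1 - 7/11 = 0.3636

0.3636


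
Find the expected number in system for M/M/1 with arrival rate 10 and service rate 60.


rho = 10/60; L = rho/(1-rho) = 0.2

0.2


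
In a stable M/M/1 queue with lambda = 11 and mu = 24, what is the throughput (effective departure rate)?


For a stable queue (lambda < mu), throughput = lambda = 11 per hour

11 per hour


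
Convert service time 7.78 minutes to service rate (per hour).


mu = 60 / avg_service_time = 60 / 7.78 = 7.71 per hour

7.71 per hour


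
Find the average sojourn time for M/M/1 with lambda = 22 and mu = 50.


W = 1/(mu - lambda) = 1/(50 - 22) = 0.0357 hours

0.0357 hours


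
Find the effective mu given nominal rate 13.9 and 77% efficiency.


Effective rate = mu * efficiency = 13.9 * 0.77 = 10.7 per hour

10.7 per hour


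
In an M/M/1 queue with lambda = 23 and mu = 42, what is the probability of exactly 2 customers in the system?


rho = 23/42; P(n) = (1-rho)*rho^n = (1-23/42)*(23/42)^2 = 0.1357

0.1357


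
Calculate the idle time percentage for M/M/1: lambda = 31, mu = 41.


Idle fraction = (1 - rho) * 100 = (1 - 31/41) * 100 = 24.4%

24.4%


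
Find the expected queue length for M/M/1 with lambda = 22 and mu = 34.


rho = 22/34; Lq = rho^2/(1-rho) = 1.19

1.19


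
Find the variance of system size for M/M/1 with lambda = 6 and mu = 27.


rho = 6/27; Var(N) = rho/(1-rho)^2 = 0.37

0.37


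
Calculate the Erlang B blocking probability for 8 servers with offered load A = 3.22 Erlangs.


B(N,A) = (A^N/N!) / sum(A^k/k!, k=0..N) with N=8, A=3.22 = 0.0115

0.0115


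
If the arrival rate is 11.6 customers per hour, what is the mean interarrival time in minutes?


Mean interarrival time = 60/lambda = 60/11.6 = 5.17 minutes

5.17 minutes


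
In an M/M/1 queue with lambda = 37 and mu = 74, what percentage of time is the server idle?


Idle fraction = (1 - rho) * 100 = (1 - 37/74) * 100 = 50.0%

50.0%


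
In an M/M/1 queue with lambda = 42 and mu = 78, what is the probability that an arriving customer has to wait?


P(wait) = rho = lambda/mu = 42/78 = 0.5385

0.5385


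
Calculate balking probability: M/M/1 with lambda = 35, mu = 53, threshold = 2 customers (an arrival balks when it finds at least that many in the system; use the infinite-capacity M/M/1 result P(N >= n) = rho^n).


P(N >= 2) = rho^2 = (35/53)^2 = 0.4361

0.4361


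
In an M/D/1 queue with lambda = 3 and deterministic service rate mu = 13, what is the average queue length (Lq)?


M/D/1: Lq = rho^2 / (2*(1-rho)) where rho = 3/13; Lq = 0.03

0.03


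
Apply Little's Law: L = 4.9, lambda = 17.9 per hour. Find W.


W = L / lambda = 4.9 / 17.9 = 0.2737 hours

0.2737 hours


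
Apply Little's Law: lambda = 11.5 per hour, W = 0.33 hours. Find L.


L = lambda * W = 11.5 * 0.33 = 3.8

3.8


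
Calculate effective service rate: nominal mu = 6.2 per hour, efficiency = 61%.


Effective rate = mu * efficiency = 6.2 * 0.61 = 3.78 per hour

3.78 per hour


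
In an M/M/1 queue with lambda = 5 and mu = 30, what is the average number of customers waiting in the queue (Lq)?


rho = 5/30; Lq = rho^2/(1-rho) = 0.03

0.03


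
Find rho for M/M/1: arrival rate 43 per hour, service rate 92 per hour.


rho = lambda/mu = 43/92 = 0.4674

0.4674


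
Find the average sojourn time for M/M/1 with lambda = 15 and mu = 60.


W = 1/(mu - lambda) = 1/(60 - 15) = 0.0222 hours

0.0222 hours


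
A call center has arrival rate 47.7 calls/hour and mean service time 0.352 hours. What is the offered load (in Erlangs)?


Offered load a = lambda * E[S] = 47.7 * 0.352 = 16.79 Erlangs

16.79 Erlangs


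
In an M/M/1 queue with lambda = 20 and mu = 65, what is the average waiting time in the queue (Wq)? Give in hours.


rho = 20/65; Wq = rho/(mu - lambda) = 0.0068 hours

0.0068 hours


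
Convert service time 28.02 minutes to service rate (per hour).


mu = 60 / avg_service_time = 60 / 28.02 = 2.14 per hour

2.14 per hour


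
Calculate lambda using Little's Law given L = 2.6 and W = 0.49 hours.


lambda = L / W = 2.6 / 0.49 = 5.31 per hour

5.31 per hour


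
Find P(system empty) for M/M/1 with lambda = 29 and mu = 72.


P0 = 1 - rho = 1 - 29/72 = 0.5972

0.5972


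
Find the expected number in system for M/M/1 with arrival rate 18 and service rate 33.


rho = 18/33; L = rho/(1-rho) = 1.2

1.2


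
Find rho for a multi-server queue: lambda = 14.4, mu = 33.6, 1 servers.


rho = lambda / (c * mu) = 14.4 / (1 * 33.6) = 0.4286

0.4286


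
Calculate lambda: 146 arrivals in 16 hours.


lambda = total arrivals / time = 146 / 16 = 9.13 per hour

9.13 per hour


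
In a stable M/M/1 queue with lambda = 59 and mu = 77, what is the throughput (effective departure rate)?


For a stable queue (lambda < mu), throughput = lambda = 59 per hour

59 per hour


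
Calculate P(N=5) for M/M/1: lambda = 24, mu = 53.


rho = 24/53; P(n) = (1-rho)*rho^n = (1-24/53)*(24/53)^5 = 0.0104

0.0104


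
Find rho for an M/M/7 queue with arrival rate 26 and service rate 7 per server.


rho = lambda/(c*mu) = 26/(7*7) = 0.5306

0.5306


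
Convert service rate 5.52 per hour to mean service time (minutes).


Mean service time = 60/mu = 60/5.52 = 10.87 minutes

10.87 minutes


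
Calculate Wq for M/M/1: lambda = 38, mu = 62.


rho = 38/62; Wq = rho/(mu - lambda) = 0.0255 hours

0.0255 hours


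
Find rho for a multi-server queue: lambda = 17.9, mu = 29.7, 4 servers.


rho = lambda / (c * mu) = 17.9 / (4 * 29.7) = 0.1507

0.1507


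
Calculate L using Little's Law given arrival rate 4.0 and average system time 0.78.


L = lambda * W = 4.0 * 0.78 = 3.12

3.12


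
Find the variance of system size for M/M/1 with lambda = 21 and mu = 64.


rho = 21/64; Var(N) = rho/(1-rho)^2 = 0.73

0.73


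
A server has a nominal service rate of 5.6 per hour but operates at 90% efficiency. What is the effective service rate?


Effective rate = mu * efficiency = 5.6 * 0.9 = 5.04 per hour

5.04 per hour


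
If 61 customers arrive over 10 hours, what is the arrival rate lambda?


lambda = total arrivals / time = 61 / 10 = 6.1 per hour

6.1 per hour


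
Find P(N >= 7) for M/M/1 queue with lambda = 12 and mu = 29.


P(N >= 7) = rho^7 = (12/29)^7 = 0.0021

0.0021


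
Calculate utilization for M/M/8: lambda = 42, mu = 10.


rho = lambda/(c*mu) = 42/(8*10) = 0.525

0.525


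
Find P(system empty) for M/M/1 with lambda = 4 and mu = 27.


P0 = 1 - rho = 1 - 4/27 = 0.8519

0.8519


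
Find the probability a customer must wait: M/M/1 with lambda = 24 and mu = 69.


P(wait) = rho = lambda/mu = 24/69 = 0.3478

0.3478


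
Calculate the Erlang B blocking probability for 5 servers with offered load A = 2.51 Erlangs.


B(N,A) = (A^N/N!) / sum(A^k/k!, k=0..N) with N=5, A=2.51 = 0.0705

0.0705


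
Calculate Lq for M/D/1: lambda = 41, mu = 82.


M/D/1: Lq = rho^2 / (2*(1-rho)) where rho = 41/82; Lq = 0.25

0.25


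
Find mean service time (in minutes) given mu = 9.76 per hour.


Mean service time = 60/mu = 60/9.76 = 6.15 minutes

6.15 minutes


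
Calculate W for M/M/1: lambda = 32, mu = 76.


W = 1/(mu - lambda) = 1/(76 - 32) = 0.0227 hours

0.0227 hours


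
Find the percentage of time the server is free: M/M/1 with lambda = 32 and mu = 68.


Idle fraction = (1 - rho) * 100 = (1 - 32/68) * 100 = 52.9%

52.9%


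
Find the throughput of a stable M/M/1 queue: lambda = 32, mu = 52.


For a stable queue (lambda < mu), throughput = lambda = 32 per hour

32 per hour


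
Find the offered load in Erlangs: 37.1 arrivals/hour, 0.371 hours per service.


Offered load a = lambda * E[S] = 37.1 * 0.371 = 13.76 Erlangs

13.76 Erlangs


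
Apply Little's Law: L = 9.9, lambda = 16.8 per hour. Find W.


W = L / lambda = 9.9 / 16.8 = 0.5893 hours

0.5893 hours


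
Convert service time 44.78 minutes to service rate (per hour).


mu = 60 / avg_service_time = 60 / 44.78 = 1.34 per hour

1.34 per hour


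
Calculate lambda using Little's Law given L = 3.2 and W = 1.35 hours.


lambda = L / W = 3.2 / 1.35 = 2.37 per hour

2.37 per hour


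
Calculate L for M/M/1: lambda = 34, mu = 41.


rho = 34/41; L = rho/(1-rho) = 4.86

4.86


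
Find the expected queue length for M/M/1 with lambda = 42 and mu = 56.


rho = 42/56; Lq = rho^2/(1-rho) = 2.25

2.25


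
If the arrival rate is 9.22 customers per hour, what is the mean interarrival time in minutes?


Mean interarrival time = 60/lambda = 60/9.22 = 6.51 minutes

6.51 minutes


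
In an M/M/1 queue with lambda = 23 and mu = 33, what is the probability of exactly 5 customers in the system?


rho = 23/33; P(n) = (1-rho)*rho^n = (1-23/33)*(23/33)^5 = 0.0498

0.0498


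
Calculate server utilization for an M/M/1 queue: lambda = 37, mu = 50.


rho = lambda/mu = 37/50 = 0.74

0.74


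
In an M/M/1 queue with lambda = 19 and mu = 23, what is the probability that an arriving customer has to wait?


P(wait) = rho = lambda/mu = 19/23 = 0.8261

0.8261


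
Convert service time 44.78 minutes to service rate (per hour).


mu = 60 / avg_service_time = 60 / 44.78 = 1.34 per hour

1.34 per hour


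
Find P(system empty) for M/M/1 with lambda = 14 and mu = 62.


P0 = 1 - rho = 1 - 14/62 = 0.7742

0.7742


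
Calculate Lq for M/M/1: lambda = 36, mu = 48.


rho = 36/48; Lq = rho^2/(1-rho) = 2.25

2.25


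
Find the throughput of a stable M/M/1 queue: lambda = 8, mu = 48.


For a stable queue (lambda < mu), throughput = lambda = 8 per hour

8 per hour


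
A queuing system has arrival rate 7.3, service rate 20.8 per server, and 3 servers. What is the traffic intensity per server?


rho = lambda / (c * mu) = 7.3 / (3 * 20.8) = 0.117

0.117


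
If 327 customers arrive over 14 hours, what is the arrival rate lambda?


lambda = total arrivals / time = 327 / 14 = 23.36 per hour

23.36 per hour


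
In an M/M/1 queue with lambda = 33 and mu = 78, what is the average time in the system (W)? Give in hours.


W = 1/(mu - lambda) = 1/(78 - 33) = 0.0222 hours

0.0222 hours


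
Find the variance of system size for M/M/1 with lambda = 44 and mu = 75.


rho = 44/75; Var(N) = rho/(1-rho)^2 = 3.43

3.43


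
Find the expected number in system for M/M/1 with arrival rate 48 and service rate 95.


rho = 48/95; L = rho/(1-rho) = 1.02

1.02


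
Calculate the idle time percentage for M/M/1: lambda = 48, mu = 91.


Idle fraction = (1 - rho) * 100 = (1 - 48/91) * 100 = 47.3%

47.3%
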